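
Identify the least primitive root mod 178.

φ(178) = φ(2)·φ(89) = 1·88 = 88 = 2^3 · 11.
Test candidates g = 2, 3, … against the prime factors q ∈ {2, 11} of φ(178): g is a generator iff g^(88/q) ≢ 1 for every such q.
g = 2: gcd(2, 178) = 2 > 1, not a unit — skip.
g = 3: 3^44 ≡ 177; 3^8 ≡ 153 — none is 1, so 3 is a primitive root.
The smallest primitive root modulo 178 is 3.

3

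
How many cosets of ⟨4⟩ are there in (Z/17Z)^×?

4

The order of 4 must divide φ(17) = 17 − 1 = 16 = 2^4.
Divisors of 16: 1, 2, 4, 8, 16.
Compute 4^d (mod 17) for the divisors d until we hit 1:
4^1 ≡ 4 (mod 17)
4^2 ≡ 16 (mod 17)
4^4 ≡ 1 (mod 17) ✓
The order of 4 is 4, so the subgroup it generates has 4 elements.
[(Z/17Z)^× : ⟨4⟩] = 16/4 = 4.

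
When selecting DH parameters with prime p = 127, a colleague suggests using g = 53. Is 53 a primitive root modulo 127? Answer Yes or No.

Yes

φ(127) = 127 − 1 = 126 = 2 · 3^2 · 7.
It suffices to check that the order of 53 is not a proper divisor of 126: compute 53^(126/q) for q ∈ {2, 3, 7}.
53^63 ≡ 126 (mod 127)  [q = 2: ≢ 1 ✓]
53^42 ≡ 19 (mod 127)  [q = 3: ≢ 1 ✓]
53^18 ≡ 16 (mod 127)  [q = 7: ≢ 1 ✓]
All checks pass, so 53 has order 126 and is a primitive root modulo 127.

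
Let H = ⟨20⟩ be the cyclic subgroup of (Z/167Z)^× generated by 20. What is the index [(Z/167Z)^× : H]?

1

ord(20) | φ(167) = 167 − 1 = 166 = 2 · 83.
Divisors of 166: 1, 2, 83, 166.
Compute 20^d (mod 167) for the divisors d until we hit 1:
20^1 ≡ 20 (mod 167)
20^2 ≡ 66 (mod 167)
20^83 ≡ 166 (mod 167)
20^166 ≡ 1 (mod 167) ✓
So ord_167(20) = 166, hence |⟨20⟩| = 166.
[(Z/167Z)^× : ⟨20⟩] = 166/166 = 1.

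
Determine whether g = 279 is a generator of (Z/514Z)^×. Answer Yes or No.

No

φ(514) = φ(2)·φ(257) = 1·256 = 256 = 2^8.
It suffices to check that the order of 279 is not a proper divisor of 256: compute 279^(256/q) for q ∈ {2}.
279^128 ≡ 1 (mod 514)  [q = 2: ≡ 1 ✗]
279^128 ≡ 1 shows ord(279) | 128, strictly less than φ(514); not a primitive root.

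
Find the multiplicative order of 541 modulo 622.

Since 541 ∈ (Z/622Z)^×, its order divides φ(622) = φ(2)·φ(311) = 1·310 = 310 = 2 · 5 · 31.
Divisors of 310: 1, 2, 5, 10, 31, 62, 155, 310.
Test each divisor d:
541^1 ≡ 541 (mod 622)
541^2 ≡ 341 (mod 622)
541^5 ≡ 185 (mod 622)
541^10 ≡ 15 (mod 622)
541^31 ≡ 305 (mod 622)
541^62 ≡ 347 (mod 622)
541^155 ≡ 621 (mod 622)
541^310 ≡ 1 (mod 622) ✓
Hence ord(541) = 310.

310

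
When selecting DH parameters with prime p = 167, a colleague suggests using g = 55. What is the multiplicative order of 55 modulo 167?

166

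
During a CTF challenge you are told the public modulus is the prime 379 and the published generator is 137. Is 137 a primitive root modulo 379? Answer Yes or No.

No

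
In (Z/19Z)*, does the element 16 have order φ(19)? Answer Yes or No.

No

φ(19) = 19 − 1 = 18 = 2 · 3^2.
It suffices to check that the order of 16 is not a proper divisor of 18: compute 16^(18/q) for q ∈ {2, 3}.
16^9 ≡ 1 (mod 19)  [q = 2: ≡ 1 ✗]
16^6 ≡ 7 (mod 19)  [q = 3: ≢ 1 ✓]
The check at q = 2 fails, so 16 generates a proper subgroup.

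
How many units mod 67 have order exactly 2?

φ(67) = 67 − 1 = 66 = 2 · 3 · 11.
Since (Z/67Z)^× is cyclic of order 66, the number of elements of order d is φ(d) when d | 66 and 0 otherwise.
2 | 66, and φ(2) = 2 − 1 = 1.

1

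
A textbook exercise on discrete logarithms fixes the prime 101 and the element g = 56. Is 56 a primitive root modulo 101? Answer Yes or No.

φ(101) = 101 − 1 = 100 = 2^2 · 5^2.
It suffices to check that the order of 56 is not a proper divisor of 100: compute 56^(100/q) for q ∈ {2, 5}.
56^50 ≡ 1 (mod 101)  [q = 2: ≡ 1 ✗]
56^20 ≡ 36 (mod 101)  [q = 5: ≢ 1 ✓]
The check at q = 2 fails, so 56 generates a proper subgroup.

No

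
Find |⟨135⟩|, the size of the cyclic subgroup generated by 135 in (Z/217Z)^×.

30

Since 135 ∈ (Z/217Z)^×, its order divides φ(217) = φ(7·31) = (7−1)·(31−1) = 6·30 = 180 = 2^2 · 3^2 · 5.
Divisors of 180: 1, 2, 3, 4, 5, 6, 9, 10, 12, 15, 18, 20, 30, 36, 45, 60, 90, 180.
Test each divisor d:
135^1 ≡ 135 (mod 217)
135^2 ≡ 214 (mod 217)
135^3 ≡ 29 (mod 217)
135^4 ≡ 9 (mod 217)
135^5 ≡ 130 (mod 217)
135^6 ≡ 190 (mod 217)
135^9 ≡ 85 (mod 217)
135^10 ≡ 191 (mod 217)
135^12 ≡ 78 (mod 217)
135^15 ≡ 92 (mod 217)
135^18 ≡ 64 (mod 217)
135^20 ≡ 25 (mod 217)
135^30 ≡ 1 (mod 217) ✓
So ord_217(135) = 30.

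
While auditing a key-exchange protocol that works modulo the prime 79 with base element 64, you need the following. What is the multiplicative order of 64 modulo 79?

13

The order of 64 must divide φ(79) = 79 − 1 = 78 = 2 · 3 · 13.
Divisors of 78: 1, 2, 3, 6, 13, 26, 39, 78.
Compute 64^d (mod 79) for the divisors d until we hit 1:
64^1 ≡ 64 (mod 79)
64^2 ≡ 67 (mod 79)
64^3 ≡ 22 (mod 79)
64^6 ≡ 10 (mod 79)
64^13 ≡ 1 (mod 79) ✓
Hence ord(64) = 13.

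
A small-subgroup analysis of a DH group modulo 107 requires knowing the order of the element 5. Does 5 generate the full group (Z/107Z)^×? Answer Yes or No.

Yes

φ(107) = 107 − 1 = 106 = 2 · 53.
An element g generates (Z/107Z)^× iff g^(106/q) ≢ 1 (mod 107) for each prime q ∈ {2, 53}.
5^53 ≡ 106 (mod 107)  [q = 2: ≢ 1 ✓]
5^2 ≡ 25 (mod 107)  [q = 53: ≢ 1 ✓]
All checks pass, so 5 has order 106 and is a primitive root modulo 107.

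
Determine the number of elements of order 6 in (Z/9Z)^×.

φ(9) = φ(3^2) = 3·(3−1) = 6 = 2 · 3.
In a cyclic group of order 6, there are φ(d) elements of order d for each divisor d of 6, and zero for non-divisors.
6 = 2 · 3 divides 6, and φ(6) = 2.

2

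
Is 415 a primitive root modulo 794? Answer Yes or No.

φ(794) = φ(2)·φ(397) = 1·396 = 396 = 2^2 · 3^2 · 11.
Test 415^(396/q) mod 794 for each prime factor q of 396:
415^198 ≡ 793 (mod 794)  [q = 2: ≢ 1 ✓]
415^132 ≡ 759 (mod 794)  [q = 3: ≢ 1 ✓]
415^36 ≡ 333 (mod 794)  [q = 11: ≢ 1 ✓]
Every test exponent gives a nontrivial residue, hence 415 generates the full group.

Yes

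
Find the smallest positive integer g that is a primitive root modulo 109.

φ(109) = 109 − 1 = 108 = 2^2 · 3^3.
Test candidates g = 2, 3, … against the prime factors q ∈ {2, 3} of φ(109): g is a generator iff g^(108/q) ≢ 1 for every such q.
g = 2: 2^54 ≡ 108; 2^36 ≡ 1 — hits 1, so not a primitive root.
g = 3: 3^54 ≡ 1 — hits 1, so not a primitive root.
g = 4: 4^54 ≡ 1 — hits 1, so not a primitive root.
g = 5: 5^54 ≡ 1 — hits 1, so not a primitive root.
g = 6: 6^54 ≡ 108; 6^36 ≡ 63 — none is 1, so 6 is a primitive root.
The smallest primitive root modulo 109 is 6.

6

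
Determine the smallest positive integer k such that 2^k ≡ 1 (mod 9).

By Lagrange's theorem, ord_9(2) divides φ(9) = φ(3^2) = 3·(3−1) = 6 = 2 · 3.
Divisors of 6: 1, 2, 3, 6.
Evaluate successive powers at the divisors of 6:
2^1 ≡ 2
2^2 ≡ 4
2^3 ≡ 8
2^6 ≡ 1
Hence ord(2) = 6.

6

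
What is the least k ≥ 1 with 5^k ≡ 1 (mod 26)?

4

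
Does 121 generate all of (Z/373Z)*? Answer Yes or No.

No

φ(373) = 373 − 1 = 372 = 2^2 · 3 · 31.
It suffices to check that the order of 121 is not a proper divisor of 372: compute 121^(372/q) for q ∈ {2, 3, 31}.
121^186 ≡ 1 (mod 373)  [q = 2: ≡ 1 ✗]
121^124 ≡ 284 (mod 373)  [q = 3: ≢ 1 ✓]
121^12 ≡ 109 (mod 373)  [q = 31: ≢ 1 ✓]
Since 121^186 ≡ 1, the order of 121 divides 186 < 372, so 121 is not a primitive root.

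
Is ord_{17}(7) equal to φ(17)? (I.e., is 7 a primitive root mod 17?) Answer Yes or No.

Yes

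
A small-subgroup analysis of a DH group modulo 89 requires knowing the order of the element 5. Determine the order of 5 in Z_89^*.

44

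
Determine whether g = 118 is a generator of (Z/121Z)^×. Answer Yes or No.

φ(121) = φ(11^2) = 11·(11−1) = 110 = 2 · 5 · 11.
It suffices to check that the order of 118 is not a proper divisor of 110: compute 118^(110/q) for q ∈ {2, 5, 11}.
118^55 ≡ 120 (mod 121)  [q = 2: ≢ 1 ✓]
118^22 ≡ 9 (mod 121)  [q = 5: ≢ 1 ✓]
118^10 ≡ 1 (mod 121)  [q = 11: ≡ 1 ✗]
118^10 ≡ 1 shows ord(118) | 10, strictly less than φ(121); not a primitive root.

No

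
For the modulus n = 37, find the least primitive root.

2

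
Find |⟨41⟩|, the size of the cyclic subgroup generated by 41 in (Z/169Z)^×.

156

By Lagrange's theorem, ord_169(41) divides φ(169) = φ(13^2) = 13·(13−1) = 156 = 2^2 · 3 · 13.
Divisors of 156: 1, 2, 3, 4, 6, 12, 13, 26, 39, 52, 78, 156.
Check 41^d mod 169 for each divisor in increasing order:
41^1 ≡ 41
41^2 ≡ 160
41^3 ≡ 138
41^4 ≡ 81
41^6 ≡ 116
41^12 ≡ 105
41^13 ≡ 80
41^26 ≡ 147
41^39 ≡ 99
41^52 ≡ 146
41^78 ≡ 168
41^156 ≡ 1
Hence ord(41) = 156.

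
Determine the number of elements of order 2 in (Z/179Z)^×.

1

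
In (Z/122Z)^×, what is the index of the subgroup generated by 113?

6

By Lagrange's theorem, ord_122(113) divides φ(122) = φ(2)·φ(61) = 1·60 = 60 = 2^2 · 3 · 5.
Divisors of 60: 1, 2, 3, 4, 5, 6, 10, 12, 15, 20, 30, 60.
Check 113^d mod 122 for each divisor in increasing order:
113^1 ≡ 113 (mod 122)
113^2 ≡ 81 (mod 122)
113^3 ≡ 3 (mod 122)
113^4 ≡ 95 (mod 122)
113^5 ≡ 121 (mod 122)
113^6 ≡ 9 (mod 122)
113^10 ≡ 1 (mod 122) ✓
So ord_122(113) = 10, hence |⟨113⟩| = 10.
[(Z/122Z)^× : ⟨113⟩] = 60/10 = 6.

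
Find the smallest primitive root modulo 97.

5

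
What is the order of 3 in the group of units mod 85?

16

The order of 3 must divide φ(85) = φ(5·17) = (5−1)·(17−1) = 4·16 = 64 = 2^6.
Divisors of 64: 1, 2, 4, 8, 16, 32, 64.
Check 3^d mod 85 for each divisor in increasing order:
3^1 ≡ 3 (mod 85)
3^2 ≡ 9 (mod 85)
3^4 ≡ 81 (mod 85)
3^8 ≡ 16 (mod 85)
3^16 ≡ 1 (mod 85) ✓
Therefore the multiplicative order of 3 modulo 85 is 16.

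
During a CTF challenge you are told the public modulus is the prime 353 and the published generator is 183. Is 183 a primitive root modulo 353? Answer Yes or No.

Yes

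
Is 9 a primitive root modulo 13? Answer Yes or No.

No

φ(13) = 13 − 1 = 12 = 2^2 · 3.
Test 9^(12/q) mod 13 for each prime factor q of 12:
9^6 ≡ 1 (mod 13)  [q = 2: ≡ 1 ✗]
9^4 ≡ 9 (mod 13)  [q = 3: ≢ 1 ✓]
The check at q = 2 fails, so 9 generates a proper subgroup.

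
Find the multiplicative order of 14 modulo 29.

28

Since 14 ∈ (Z/29Z)^×, its order divides φ(29) = 29 − 1 = 28 = 2^2 · 7.
Divisors of 28: 1, 2, 4, 7, 14, 28.
Test each divisor d:
14^1 ≡ 14
14^2 ≡ 22
14^4 ≡ 20
14^7 ≡ 12
14^14 ≡ 28
14^28 ≡ 1
So ord_29(14) = 28.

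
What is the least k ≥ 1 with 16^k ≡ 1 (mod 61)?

By Lagrange's theorem, ord_61(16) divides φ(61) = 61 − 1 = 60 = 2^2 · 3 · 5.
Divisors of 60: 1, 2, 3, 4, 5, 6, 10, 12, 15, 20, 30, 60.
Compute 16^d (mod 61) for the divisors d until we hit 1:
16^1 ≡ 16
16^2 ≡ 12
16^3 ≡ 9
16^4 ≡ 22
16^5 ≡ 47
16^6 ≡ 20
16^10 ≡ 13
16^12 ≡ 34
16^15 ≡ 1
Therefore the multiplicative order of 16 modulo 61 is 15.

15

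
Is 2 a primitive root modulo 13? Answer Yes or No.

Yes

φ(13) = 13 − 1 = 12 = 2^2 · 3.
It suffices to check that the order of 2 is not a proper divisor of 12: compute 2^(12/q) for q ∈ {2, 3}.
2^6 ≡ 12 (mod 13)  [q = 2: ≢ 1 ✓]
2^4 ≡ 3 (mod 13)  [q = 3: ≢ 1 ✓]
None equal 1, so ord_13(2) = 12: 2 is a primitive root.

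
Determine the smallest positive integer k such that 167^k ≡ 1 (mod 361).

342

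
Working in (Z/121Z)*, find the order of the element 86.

55

The order of 86 must divide φ(121) = φ(11^2) = 11·(11−1) = 110 = 2 · 5 · 11.
Divisors of 110: 1, 2, 5, 10, 11, 22, 55, 110.
Compute 86^d (mod 121) for the divisors d until we hit 1:
86^1 ≡ 86
86^2 ≡ 15
86^5 ≡ 111
86^10 ≡ 100
86^11 ≡ 9
86^22 ≡ 81
86^55 ≡ 1
So ord_121(86) = 55.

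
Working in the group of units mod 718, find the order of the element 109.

358

The order of 109 must divide φ(718) = φ(2)·φ(359) = 1·358 = 358 = 2 · 179.
Divisors of 358: 1, 2, 179, 358.
Test each divisor d:
109^1 ≡ 109
109^2 ≡ 393
109^179 ≡ 717
109^358 ≡ 1
Therefore the multiplicative order of 109 modulo 718 is 358.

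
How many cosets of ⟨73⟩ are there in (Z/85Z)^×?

Since 73 ∈ (Z/85Z)^×, its order divides φ(85) = φ(5·17) = (5−1)·(17−1) = 4·16 = 64 = 2^6.
Divisors of 64: 1, 2, 4, 8, 16, 32, 64.
Compute 73^d (mod 85) for the divisors d until we hit 1:
73^1 ≡ 73 (mod 85)
73^2 ≡ 59 (mod 85)
73^4 ≡ 81 (mod 85)
73^8 ≡ 16 (mod 85)
73^16 ≡ 1 (mod 85) ✓
So ord_85(73) = 16, hence |⟨73⟩| = 16.
Index = |(Z/85Z)^×| / |⟨73⟩| = 64 / 16 = 4.

4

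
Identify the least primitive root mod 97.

φ(97) = 97 − 1 = 96 = 2^5 · 3.
Test candidates g = 2, 3, … against the prime factors q ∈ {2, 3} of φ(97): g is a generator iff g^(96/q) ≢ 1 for every such q.
g = 2: 2^48 ≡ 1 — hits 1, so not a primitive root.
g = 3: 3^48 ≡ 1 — hits 1, so not a primitive root.
g = 4: 4^48 ≡ 1 — hits 1, so not a primitive root.
g = 5: 5^48 ≡ 96; 5^32 ≡ 35 — none is 1, so 5 is a primitive root.
The smallest primitive root modulo 97 is 5.

5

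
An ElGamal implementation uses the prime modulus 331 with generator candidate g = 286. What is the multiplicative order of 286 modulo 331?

ord(286) | φ(331) = 331 − 1 = 330 = 2 · 3 · 5 · 11.
Divisors of 330: 1, 2, 3, 5, 6, 10, 11, 15, 22, 30, 33, 55, 66, 110, 165, 330.
Check 286^d mod 331 for each divisor in increasing order:
286^1 ≡ 286
286^2 ≡ 39
286^3 ≡ 231
286^5 ≡ 72
286^6 ≡ 70
286^10 ≡ 219
286^11 ≡ 75
286^15 ≡ 211
286^22 ≡ 329
286^30 ≡ 167
286^33 ≡ 181
286^55 ≡ 300
286^66 ≡ 323
286^110 ≡ 299
286^165 ≡ 330
286^330 ≡ 1
The smallest such exponent is 330, so the order of 286 is 330.

330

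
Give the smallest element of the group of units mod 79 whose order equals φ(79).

3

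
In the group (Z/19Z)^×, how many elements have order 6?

φ(19) = 19 − 1 = 18 = 2 · 3^2.
In a cyclic group of order 18, there are φ(d) elements of order d for each divisor d of 18, and zero for non-divisors.
6 = 2 · 3 divides 18, and φ(6) = 2.

2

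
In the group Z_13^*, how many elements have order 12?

4

φ(13) = 13 − 1 = 12 = 2^2 · 3.
(Z/13Z)^× is cyclic (|G| = 12); a cyclic group of order m has exactly φ(d) elements of each order d | m, and none otherwise.
12 = 2^2 · 3 divides 12, and φ(12) = 4.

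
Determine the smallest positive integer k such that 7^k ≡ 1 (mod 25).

4

Since 7 ∈ (Z/25Z)^×, its order divides φ(25) = φ(5^2) = 5·(5−1) = 20 = 2^2 · 5.
Divisors of 20: 1, 2, 4, 5, 10, 20.
Check 7^d mod 25 for each divisor in increasing order:
7^1 ≡ 7
7^2 ≡ 24
7^4 ≡ 1
So ord_25(7) = 4.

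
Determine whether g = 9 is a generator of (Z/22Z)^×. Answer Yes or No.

φ(22) = φ(2)·φ(11) = 1·10 = 10 = 2 · 5.
9 is a primitive root mod 22 iff 9^(φ(22)/q) ≢ 1 for every prime q | φ(22), i.e. q ∈ {2, 5}.
9^5 ≡ 1 (mod 22)  [q = 2: ≡ 1 ✗]
9^2 ≡ 15 (mod 22)  [q = 5: ≢ 1 ✓]
9^5 ≡ 1 shows ord(9) | 5, strictly less than φ(22); not a primitive root.

No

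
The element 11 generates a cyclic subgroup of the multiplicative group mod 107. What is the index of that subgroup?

2

The order of 11 must divide φ(107) = 107 − 1 = 106 = 2 · 53.
Divisors of 106: 1, 2, 53, 106.
Check 11^d mod 107 for each divisor in increasing order:
11^1 ≡ 11 (mod 107)
11^2 ≡ 14 (mod 107)
11^53 ≡ 1 (mod 107) ✓
The order of 11 is 53, so the subgroup it generates has 53 elements.
[(Z/107Z)^× : ⟨11⟩] = 106/53 = 2.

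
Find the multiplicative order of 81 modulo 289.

68

Since 81 ∈ (Z/289Z)^×, its order divides φ(289) = φ(17^2) = 17·(17−1) = 272 = 2^4 · 17.
Divisors of 272: 1, 2, 4, 8, 16, 17, 34, 68, 136, 272.
Test each divisor d:
81^1 ≡ 81 (mod 289)
81^2 ≡ 203 (mod 289)
81^4 ≡ 171 (mod 289)
81^8 ≡ 52 (mod 289)
81^16 ≡ 103 (mod 289)
81^17 ≡ 251 (mod 289)
81^34 ≡ 288 (mod 289)
81^68 ≡ 1 (mod 289) ✓
Therefore the multiplicative order of 81 modulo 289 is 68.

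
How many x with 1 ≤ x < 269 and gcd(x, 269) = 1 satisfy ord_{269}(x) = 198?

0

φ(269) = 269 − 1 = 268 = 2^2 · 67.
(Z/269Z)^× is cyclic (|G| = 268); a cyclic group of order m has exactly φ(d) elements of each order d | m, and none otherwise.
198 does not divide 268, so no element of (Z/269Z)^× has order 198.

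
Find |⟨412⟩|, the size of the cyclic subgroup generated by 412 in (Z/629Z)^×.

Since 412 ∈ (Z/629Z)^×, its order divides φ(629) = φ(17·37) = (17−1)·(37−1) = 16·36 = 576 = 2^6 · 3^2.
Divisors of 576: 1, 2, 3, 4, 6, 8, 9, 12, 16, 18, 24, 32, 36, 48, 64, 72, 96, 144, 192, 288, 576.
Compute 412^d (mod 629) for the divisors d until we hit 1:
412^1 ≡ 412
412^2 ≡ 543
412^3 ≡ 421
412^4 ≡ 477
412^6 ≡ 492
412^8 ≡ 460
412^9 ≡ 191
412^12 ≡ 528
412^16 ≡ 256
412^18 ≡ 628
412^24 ≡ 137
412^32 ≡ 120
412^36 ≡ 1
So ord_629(412) = 36.

36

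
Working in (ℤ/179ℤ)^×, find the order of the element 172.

Since 172 ∈ (Z/179Z)^×, its order divides φ(179) = 179 − 1 = 178 = 2 · 89.
Divisors of 178: 1, 2, 89, 178.
Evaluate successive powers at the divisors of 178:
172^1 ≡ 172 (mod 179)
172^2 ≡ 49 (mod 179)
172^89 ≡ 1 (mod 179) ✓
So ord_179(172) = 89.

89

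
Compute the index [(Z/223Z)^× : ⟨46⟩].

1

By Lagrange's theorem, ord_223(46) divides φ(223) = 223 − 1 = 222 = 2 · 3 · 37.
Divisors of 222: 1, 2, 3, 6, 37, 74, 111, 222.
Check 46^d mod 223 for each divisor in increasing order:
46^1 ≡ 46 (mod 223)
46^2 ≡ 109 (mod 223)
46^3 ≡ 108 (mod 223)
46^6 ≡ 68 (mod 223)
46^37 ≡ 184 (mod 223)
46^74 ≡ 183 (mod 223)
46^111 ≡ 222 (mod 223)
46^222 ≡ 1 (mod 223) ✓
The order of 46 is 222, so the subgroup it generates has 222 elements.
[(Z/223Z)^× : ⟨46⟩] = 222/222 = 1.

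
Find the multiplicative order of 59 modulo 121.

55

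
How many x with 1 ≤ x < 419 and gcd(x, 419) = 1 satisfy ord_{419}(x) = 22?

10

φ(419) = 419 − 1 = 418 = 2 · 11 · 19.
In a cyclic group of order 418, there are φ(d) elements of order d for each divisor d of 418, and zero for non-divisors.
22 = 2 · 11 divides 418, and φ(22) = 10.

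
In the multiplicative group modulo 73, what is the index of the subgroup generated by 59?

1

ord(59) | φ(73) = 73 − 1 = 72 = 2^3 · 3^2.
Divisors of 72: 1, 2, 3, 4, 6, 8, 9, 12, 18, 24, 36, 72.
Evaluate successive powers at the divisors of 72:
59^1 ≡ 59
59^2 ≡ 50
59^3 ≡ 30
59^4 ≡ 18
59^6 ≡ 24
59^8 ≡ 32
59^9 ≡ 63
59^12 ≡ 65
59^18 ≡ 27
59^24 ≡ 64
59^36 ≡ 72
59^72 ≡ 1
The order of 59 is 72, so the subgroup it generates has 72 elements.
Index = |(Z/73Z)^×| / |⟨59⟩| = 72 / 72 = 1.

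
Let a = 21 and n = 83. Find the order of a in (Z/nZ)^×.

41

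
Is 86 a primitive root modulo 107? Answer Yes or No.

No

φ(107) = 107 − 1 = 106 = 2 · 53.
An element g generates (Z/107Z)^× iff g^(106/q) ≢ 1 (mod 107) for each prime q ∈ {2, 53}.
86^53 ≡ 1 (mod 107)  [q = 2: ≡ 1 ✗]
86^2 ≡ 13 (mod 107)  [q = 53: ≢ 1 ✓]
Since 86^53 ≡ 1, the order of 86 divides 53 < 106, so 86 is not a primitive root.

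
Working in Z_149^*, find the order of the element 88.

Since 88 ∈ (Z/149Z)^×, its order divides φ(149) = 149 − 1 = 148 = 2^2 · 37.
Divisors of 148: 1, 2, 4, 37, 74, 148.
Evaluate successive powers at the divisors of 148:
88^1 ≡ 88
88^2 ≡ 145
88^4 ≡ 16
88^37 ≡ 1
The smallest such exponent is 37, so the order of 88 is 37.

37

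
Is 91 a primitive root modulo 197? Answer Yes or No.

φ(197) = 197 − 1 = 196 = 2^2 · 7^2.
It suffices to check that the order of 91 is not a proper divisor of 196: compute 91^(196/q) for q ∈ {2, 7}.
91^98 ≡ 196 (mod 197)  [q = 2: ≢ 1 ✓]
91^28 ≡ 191 (mod 197)  [q = 7: ≢ 1 ✓]
Every test exponent gives a nontrivial residue, hence 91 generates the full group.

Yes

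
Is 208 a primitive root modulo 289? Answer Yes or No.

No

φ(289) = φ(17^2) = 17·(17−1) = 272 = 2^4 · 17.
Test 208^(272/q) mod 289 for each prime factor q of 272:
208^136 ≡ 1 (mod 289)  [q = 2: ≡ 1 ✗]
208^16 ≡ 103 (mod 289)  [q = 17: ≢ 1 ✓]
Since 208^136 ≡ 1, the order of 208 divides 136 < 272, so 208 is not a primitive root.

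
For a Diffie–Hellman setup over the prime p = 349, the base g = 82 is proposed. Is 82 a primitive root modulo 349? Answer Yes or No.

Yes

φ(349) = 349 − 1 = 348 = 2^2 · 3 · 29.
An element g generates (Z/349Z)^× iff g^(348/q) ≢ 1 (mod 349) for each prime q ∈ {2, 3, 29}.
82^174 ≡ 348 (mod 349)  [q = 2: ≢ 1 ✓]
82^116 ≡ 226 (mod 349)  [q = 3: ≢ 1 ✓]
82^12 ≡ 66 (mod 349)  [q = 29: ≢ 1 ✓]
Every test exponent gives a nontrivial residue, hence 82 generates the full group.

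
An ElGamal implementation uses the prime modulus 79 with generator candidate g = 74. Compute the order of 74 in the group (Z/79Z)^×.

78

ord(74) | φ(79) = 79 − 1 = 78 = 2 · 3 · 13.
Divisors of 78: 1, 2, 3, 6, 13, 26, 39, 78.
Test each divisor d:
74^1 ≡ 74 (mod 79)
74^2 ≡ 25 (mod 79)
74^3 ≡ 33 (mod 79)
74^6 ≡ 62 (mod 79)
74^13 ≡ 56 (mod 79)
74^26 ≡ 55 (mod 79)
74^39 ≡ 78 (mod 79)
74^78 ≡ 1 (mod 79) ✓
The smallest such exponent is 78, so the order of 74 is 78.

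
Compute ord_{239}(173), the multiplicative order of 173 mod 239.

238

Since 173 ∈ (Z/239Z)^×, its order divides φ(239) = 239 − 1 = 238 = 2 · 7 · 17.
Divisors of 238: 1, 2, 7, 14, 17, 34, 119, 238.
Evaluate successive powers at the divisors of 238:
173^1 ≡ 173 (mod 239)
173^2 ≡ 54 (mod 239)
173^7 ≡ 52 (mod 239)
173^14 ≡ 75 (mod 239)
173^17 ≡ 141 (mod 239)
173^34 ≡ 44 (mod 239)
173^119 ≡ 238 (mod 239)
173^238 ≡ 1 (mod 239) ✓
Hence ord(173) = 238.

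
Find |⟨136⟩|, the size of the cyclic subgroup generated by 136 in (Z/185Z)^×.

18

The order of 136 must divide φ(185) = φ(5·37) = (5−1)·(37−1) = 4·36 = 144 = 2^4 · 3^2.
Divisors of 144: 1, 2, 3, 4, 6, 8, 9, 12, 16, 18, 24, 36, 48, 72, 144.
Check 136^d mod 185 for each divisor in increasing order:
136^1 ≡ 136 (mod 185)
136^2 ≡ 181 (mod 185)
136^3 ≡ 11 (mod 185)
136^4 ≡ 16 (mod 185)
136^6 ≡ 121 (mod 185)
136^8 ≡ 71 (mod 185)
136^9 ≡ 36 (mod 185)
136^12 ≡ 26 (mod 185)
136^16 ≡ 46 (mod 185)
136^18 ≡ 1 (mod 185) ✓
So ord_185(136) = 18.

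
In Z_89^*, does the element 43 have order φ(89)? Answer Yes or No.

Yes

φ(89) = 89 − 1 = 88 = 2^3 · 11.
An element g generates (Z/89Z)^× iff g^(88/q) ≢ 1 (mod 89) for each prime q ∈ {2, 11}.
43^44 ≡ 88 (mod 89)  [q = 2: ≢ 1 ✓]
43^8 ≡ 67 (mod 89)  [q = 11: ≢ 1 ✓]
All checks pass, so 43 has order 88 and is a primitive root modulo 89.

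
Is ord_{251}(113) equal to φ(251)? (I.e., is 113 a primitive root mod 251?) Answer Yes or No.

φ(251) = 251 − 1 = 250 = 2 · 5^3.
113 is a primitive root mod 251 iff 113^(φ(251)/q) ≢ 1 for every prime q | φ(251), i.e. q ∈ {2, 5}.
113^125 ≡ 1 (mod 251)  [q = 2: ≡ 1 ✗]
113^50 ≡ 1 (mod 251)  [q = 5: ≡ 1 ✗]
Since 113^125 ≡ 1, the order of 113 divides 125 < 250, so 113 is not a primitive root.

No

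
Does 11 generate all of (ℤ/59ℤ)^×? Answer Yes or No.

Yes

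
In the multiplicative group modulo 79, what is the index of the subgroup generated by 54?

1

The order of 54 must divide φ(79) = 79 − 1 = 78 = 2 · 3 · 13.
Divisors of 78: 1, 2, 3, 6, 13, 26, 39, 78.
Evaluate successive powers at the divisors of 78:
54^1 ≡ 54 (mod 79)
54^2 ≡ 72 (mod 79)
54^3 ≡ 17 (mod 79)
54^6 ≡ 52 (mod 79)
54^13 ≡ 24 (mod 79)
54^26 ≡ 23 (mod 79)
54^39 ≡ 78 (mod 79)
54^78 ≡ 1 (mod 79) ✓
The order of 54 is 78, so the subgroup it generates has 78 elements.
Index = |(Z/79Z)^×| / |⟨54⟩| = 78 / 78 = 1.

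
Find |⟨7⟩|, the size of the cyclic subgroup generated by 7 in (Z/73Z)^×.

24

By Lagrange's theorem, ord_73(7) divides φ(73) = 73 − 1 = 72 = 2^3 · 3^2.
Divisors of 72: 1, 2, 3, 4, 6, 8, 9, 12, 18, 24, 36, 72.
Check 7^d mod 73 for each divisor in increasing order:
7^1 ≡ 7 (mod 73)
7^2 ≡ 49 (mod 73)
7^3 ≡ 51 (mod 73)
7^4 ≡ 65 (mod 73)
7^6 ≡ 46 (mod 73)
7^8 ≡ 64 (mod 73)
7^9 ≡ 10 (mod 73)
7^12 ≡ 72 (mod 73)
7^18 ≡ 27 (mod 73)
7^24 ≡ 1 (mod 73) ✓
So ord_73(7) = 24.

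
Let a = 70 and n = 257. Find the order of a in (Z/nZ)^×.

By Lagrange's theorem, ord_257(70) divides φ(257) = 257 − 1 = 256 = 2^8.
Divisors of 256: 1, 2, 4, 8, 16, 32, 64, 128, 256.
Evaluate successive powers at the divisors of 256:
70^1 ≡ 70 (mod 257)
70^2 ≡ 17 (mod 257)
70^4 ≡ 32 (mod 257)
70^8 ≡ 253 (mod 257)
70^16 ≡ 16 (mod 257)
70^32 ≡ 256 (mod 257)
70^64 ≡ 1 (mod 257) ✓
Hence ord(70) = 64.

64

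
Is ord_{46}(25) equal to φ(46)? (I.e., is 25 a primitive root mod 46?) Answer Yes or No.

No

φ(46) = φ(2)·φ(23) = 1·22 = 22 = 2 · 11.
Test 25^(22/q) mod 46 for each prime factor q of 22:
25^11 ≡ 1 (mod 46)  [q = 2: ≡ 1 ✗]
25^2 ≡ 27 (mod 46)  [q = 11: ≢ 1 ✓]
Since 25^11 ≡ 1, the order of 25 divides 11 < 22, so 25 is not a primitive root.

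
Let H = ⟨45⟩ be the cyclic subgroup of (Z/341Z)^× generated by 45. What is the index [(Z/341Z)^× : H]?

20

By Lagrange's theorem, ord_341(45) divides φ(341) = φ(11·31) = (11−1)·(31−1) = 10·30 = 300 = 2^2 · 3 · 5^2.
Divisors of 300: 1, 2, 3, 4, 5, 6, 10, 12, 15, 20, 25, 30, 50, 60, 75, 100, 150, 300.
Test each divisor d:
45^1 ≡ 45 (mod 341)
45^2 ≡ 320 (mod 341)
45^3 ≡ 78 (mod 341)
45^4 ≡ 100 (mod 341)
45^5 ≡ 67 (mod 341)
45^6 ≡ 287 (mod 341)
45^10 ≡ 56 (mod 341)
45^12 ≡ 188 (mod 341)
45^15 ≡ 1 (mod 341) ✓
The order of 45 is 15, so the subgroup it generates has 15 elements.
[(Z/341Z)^× : ⟨45⟩] = 300/15 = 20.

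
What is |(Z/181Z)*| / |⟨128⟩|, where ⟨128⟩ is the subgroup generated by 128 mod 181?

1

The order of 128 must divide φ(181) = 181 − 1 = 180 = 2^2 · 3^2 · 5.
Divisors of 180: 1, 2, 3, 4, 5, 6, 9, 10, 12, 15, 18, 20, 30, 36, 45, 60, 90, 180.
Test each divisor d:
128^1 ≡ 128 (mod 181)
128^2 ≡ 94 (mod 181)
128^3 ≡ 86 (mod 181)
128^4 ≡ 148 (mod 181)
128^5 ≡ 120 (mod 181)
128^6 ≡ 156 (mod 181)
128^9 ≡ 22 (mod 181)
128^10 ≡ 101 (mod 181)
128^12 ≡ 82 (mod 181)
128^15 ≡ 174 (mod 181)
128^18 ≡ 122 (mod 181)
128^20 ≡ 65 (mod 181)
128^30 ≡ 49 (mod 181)
128^36 ≡ 42 (mod 181)
128^45 ≡ 19 (mod 181)
128^60 ≡ 48 (mod 181)
128^90 ≡ 180 (mod 181)
128^180 ≡ 1 (mod 181) ✓
So ord_181(128) = 180, hence |⟨128⟩| = 180.
Index = |(Z/181Z)^×| / |⟨128⟩| = 180 / 180 = 1.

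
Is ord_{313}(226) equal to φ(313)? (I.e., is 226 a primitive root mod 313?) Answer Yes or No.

No

φ(313) = 313 − 1 = 312 = 2^3 · 3 · 13.
Test 226^(312/q) mod 313 for each prime factor q of 312:
226^156 ≡ 1 (mod 313)  [q = 2: ≡ 1 ✗]
226^104 ≡ 214 (mod 313)  [q = 3: ≢ 1 ✓]
226^24 ≡ 150 (mod 313)  [q = 13: ≢ 1 ✓]
The check at q = 2 fails, so 226 generates a proper subgroup.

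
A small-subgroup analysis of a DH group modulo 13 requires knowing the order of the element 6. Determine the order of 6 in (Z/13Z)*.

12

By Lagrange's theorem, ord_13(6) divides φ(13) = 13 − 1 = 12 = 2^2 · 3.
Divisors of 12: 1, 2, 3, 4, 6, 12.
Evaluate successive powers at the divisors of 12:
6^1 ≡ 6 (mod 13)
6^2 ≡ 10 (mod 13)
6^3 ≡ 8 (mod 13)
6^4 ≡ 9 (mod 13)
6^6 ≡ 12 (mod 13)
6^12 ≡ 1 (mod 13) ✓
Hence ord(6) = 12.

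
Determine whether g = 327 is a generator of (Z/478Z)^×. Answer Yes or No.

No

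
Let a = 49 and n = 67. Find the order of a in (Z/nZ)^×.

Since 49 ∈ (Z/67Z)^×, its order divides φ(67) = 67 − 1 = 66 = 2 · 3 · 11.
Divisors of 66: 1, 2, 3, 6, 11, 22, 33, 66.
Test each divisor d:
49^1 ≡ 49
49^2 ≡ 56
49^3 ≡ 64
49^6 ≡ 9
49^11 ≡ 29
49^22 ≡ 37
49^33 ≡ 1
So ord_67(49) = 33.

33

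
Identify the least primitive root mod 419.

2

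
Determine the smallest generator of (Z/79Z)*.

3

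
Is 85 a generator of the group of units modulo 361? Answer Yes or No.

φ(361) = φ(19^2) = 19·(19−1) = 342 = 2 · 3^2 · 19.
85 is a primitive root mod 361 iff 85^(φ(361)/q) ≢ 1 for every prime q | φ(361), i.e. q ∈ {2, 3, 19}.
85^171 ≡ 1 (mod 361)  [q = 2: ≡ 1 ✗]
85^114 ≡ 68 (mod 361)  [q = 3: ≢ 1 ✓]
85^18 ≡ 115 (mod 361)  [q = 19: ≢ 1 ✓]
Since 85^171 ≡ 1, the order of 85 divides 171 < 342, so 85 is not a primitive root.

No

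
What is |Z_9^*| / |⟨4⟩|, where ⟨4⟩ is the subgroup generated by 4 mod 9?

2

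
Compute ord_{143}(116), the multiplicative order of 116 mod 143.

Since 116 ∈ (Z/143Z)^×, its order divides φ(143) = φ(11·13) = (11−1)·(13−1) = 10·12 = 120 = 2^3 · 3 · 5.
Divisors of 120: 1, 2, 3, 4, 5, 6, 8, 10, 12, 15, 20, 24, 30, 40, 60, 120.
Compute 116^d (mod 143) for the divisors d until we hit 1:
116^1 ≡ 116
116^2 ≡ 14
116^3 ≡ 51
116^4 ≡ 53
116^5 ≡ 142
116^6 ≡ 27
116^8 ≡ 92
116^10 ≡ 1
So ord_143(116) = 10.

10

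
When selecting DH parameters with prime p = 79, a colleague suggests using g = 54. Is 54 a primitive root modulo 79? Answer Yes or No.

Yes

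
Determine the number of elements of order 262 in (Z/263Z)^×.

130

φ(263) = 263 − 1 = 262 = 2 · 131.
(Z/263Z)^× is cyclic (|G| = 262); a cyclic group of order m has exactly φ(d) elements of each order d | m, and none otherwise.
262 = 2 · 131 divides 262, and φ(262) = 130.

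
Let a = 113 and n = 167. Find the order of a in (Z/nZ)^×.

166

Since 113 ∈ (Z/167Z)^×, its order divides φ(167) = 167 − 1 = 166 = 2 · 83.
Divisors of 166: 1, 2, 83, 166.
Test each divisor d:
113^1 ≡ 113 (mod 167)
113^2 ≡ 77 (mod 167)
113^83 ≡ 166 (mod 167)
113^166 ≡ 1 (mod 167) ✓
So ord_167(113) = 166.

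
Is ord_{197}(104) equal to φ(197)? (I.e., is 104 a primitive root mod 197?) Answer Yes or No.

No

φ(197) = 197 − 1 = 196 = 2^2 · 7^2.
104 is a primitive root mod 197 iff 104^(φ(197)/q) ≢ 1 for every prime q | φ(197), i.e. q ∈ {2, 7}.
104^98 ≡ 1 (mod 197)  [q = 2: ≡ 1 ✗]
104^28 ≡ 1 (mod 197)  [q = 7: ≡ 1 ✗]
104^98 ≡ 1 shows ord(104) | 98, strictly less than φ(197); not a primitive root.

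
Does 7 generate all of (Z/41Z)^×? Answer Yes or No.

Yes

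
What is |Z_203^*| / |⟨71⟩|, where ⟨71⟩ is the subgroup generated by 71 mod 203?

12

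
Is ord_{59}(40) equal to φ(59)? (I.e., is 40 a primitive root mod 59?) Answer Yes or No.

Yes

φ(59) = 59 − 1 = 58 = 2 · 29.
Test 40^(58/q) mod 59 for each prime factor q of 58:
40^29 ≡ 58 (mod 59)  [q = 2: ≢ 1 ✓]
40^2 ≡ 7 (mod 59)  [q = 29: ≢ 1 ✓]
None equal 1, so ord_59(40) = 58: 40 is a primitive root.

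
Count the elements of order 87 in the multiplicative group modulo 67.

0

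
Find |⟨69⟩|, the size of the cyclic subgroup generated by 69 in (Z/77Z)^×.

10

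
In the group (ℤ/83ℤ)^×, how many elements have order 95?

φ(83) = 83 − 1 = 82 = 2 · 41.
In a cyclic group of order 82, there are φ(d) elements of order d for each divisor d of 82, and zero for non-divisors.
95 does not divide 82, so no element of (Z/83Z)^× has order 95.

0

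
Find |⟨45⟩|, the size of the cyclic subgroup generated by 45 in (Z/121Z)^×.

11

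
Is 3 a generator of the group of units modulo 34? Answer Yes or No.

φ(34) = φ(2)·φ(17) = 1·16 = 16 = 2^4.
It suffices to check that the order of 3 is not a proper divisor of 16: compute 3^(16/q) for q ∈ {2}.
3^8 ≡ 33 (mod 34)  [q = 2: ≢ 1 ✓]
None equal 1, so ord_34(3) = 16: 3 is a primitive root.

Yes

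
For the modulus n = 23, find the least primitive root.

5

φ(23) = 23 − 1 = 22 = 2 · 11.
Test candidates g = 2, 3, … against the prime factors q ∈ {2, 11} of φ(23): g is a generator iff g^(22/q) ≢ 1 for every such q.
g = 2: 2^11 ≡ 1 — hits 1, so not a primitive root.
g = 3: 3^11 ≡ 1 — hits 1, so not a primitive root.
g = 4: 4^11 ≡ 1 — hits 1, so not a primitive root.
g = 5: 5^11 ≡ 22; 5^2 ≡ 2 — none is 1, so 5 is a primitive root.
The smallest primitive root modulo 23 is 5.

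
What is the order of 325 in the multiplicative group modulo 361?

Since 325 ∈ (Z/361Z)^×, its order divides φ(361) = φ(19^2) = 19·(19−1) = 342 = 2 · 3^2 · 19.
Divisors of 342: 1, 2, 3, 6, 9, 18, 19, 38, 57, 114, 171, 342.
Check 325^d mod 361 for each divisor in increasing order:
325^1 ≡ 325
325^2 ≡ 213
325^3 ≡ 274
325^6 ≡ 349
325^9 ≡ 322
325^18 ≡ 77
325^19 ≡ 116
325^38 ≡ 99
325^57 ≡ 293
325^114 ≡ 292
325^171 ≡ 360
325^342 ≡ 1
So ord_361(325) = 342.

342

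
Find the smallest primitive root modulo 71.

7

φ(71) = 71 − 1 = 70 = 2 · 5 · 7.
Test candidates g = 2, 3, … against the prime factors q ∈ {2, 5, 7} of φ(71): g is a generator iff g^(70/q) ≢ 1 for every such q.
g = 2: 2^35 ≡ 1 — hits 1, so not a primitive root.
g = 3: 3^35 ≡ 1 — hits 1, so not a primitive root.
g = 4: 4^35 ≡ 1 — hits 1, so not a primitive root.
g = 5: 5^35 ≡ 1 — hits 1, so not a primitive root.
g = 6: 6^35 ≡ 1 — hits 1, so not a primitive root.
g = 7: 7^35 ≡ 70; 7^14 ≡ 54; 7^10 ≡ 45 — none is 1, so 7 is a primitive root.
Hence the least primitive root of 71 is 7.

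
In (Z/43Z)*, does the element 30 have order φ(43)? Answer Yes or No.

Yes

φ(43) = 43 − 1 = 42 = 2 · 3 · 7.
30 is a primitive root mod 43 iff 30^(φ(43)/q) ≢ 1 for every prime q | φ(43), i.e. q ∈ {2, 3, 7}.
30^21 ≡ 42 (mod 43)  [q = 2: ≢ 1 ✓]
30^14 ≡ 6 (mod 43)  [q = 3: ≢ 1 ✓]
30^6 ≡ 16 (mod 43)  [q = 7: ≢ 1 ✓]
All checks pass, so 30 has order 42 and is a primitive root modulo 43.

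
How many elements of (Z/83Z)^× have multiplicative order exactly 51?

0

φ(83) = 83 − 1 = 82 = 2 · 41.
(Z/83Z)^× is cyclic (|G| = 82); a cyclic group of order m has exactly φ(d) elements of each order d | m, and none otherwise.
Here 82 is not a multiple of 51, so there are no elements of order 51.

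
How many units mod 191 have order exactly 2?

φ(191) = 191 − 1 = 190 = 2 · 5 · 19.
In a cyclic group of order 190, there are φ(d) elements of order d for each divisor d of 190, and zero for non-divisors.
2 | 190, and φ(2) = 2 − 1 = 1.

1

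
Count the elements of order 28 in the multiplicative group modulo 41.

φ(41) = 41 − 1 = 40 = 2^3 · 5.
(Z/41Z)^× is cyclic (|G| = 40); a cyclic group of order m has exactly φ(d) elements of each order d | m, and none otherwise.
Since 28 ∤ 40, the count is 0.

0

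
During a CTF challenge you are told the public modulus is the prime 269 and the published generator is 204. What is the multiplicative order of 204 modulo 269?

67

By Lagrange's theorem, ord_269(204) divides φ(269) = 269 − 1 = 268 = 2^2 · 67.
Divisors of 268: 1, 2, 4, 67, 134, 268.
Evaluate successive powers at the divisors of 268:
204^1 ≡ 204 (mod 269)
204^2 ≡ 190 (mod 269)
204^4 ≡ 54 (mod 269)
204^67 ≡ 1 (mod 269) ✓
So ord_269(204) = 67.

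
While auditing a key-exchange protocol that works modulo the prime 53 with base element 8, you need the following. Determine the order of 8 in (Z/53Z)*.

52

By Lagrange's theorem, ord_53(8) divides φ(53) = 53 − 1 = 52 = 2^2 · 13.
Divisors of 52: 1, 2, 4, 13, 26, 52.
Test each divisor d:
8^1 ≡ 8
8^2 ≡ 11
8^4 ≡ 15
8^13 ≡ 23
8^26 ≡ 52
8^52 ≡ 1
So ord_53(8) = 52.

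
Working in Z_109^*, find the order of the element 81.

Since 81 ∈ (Z/109Z)^×, its order divides φ(109) = 109 − 1 = 108 = 2^2 · 3^3.
Divisors of 108: 1, 2, 3, 4, 6, 9, 12, 18, 27, 36, 54, 108.
Compute 81^d (mod 109) for the divisors d until we hit 1:
81^1 ≡ 81 (mod 109)
81^2 ≡ 21 (mod 109)
81^3 ≡ 66 (mod 109)
81^4 ≡ 5 (mod 109)
81^6 ≡ 105 (mod 109)
81^9 ≡ 63 (mod 109)
81^12 ≡ 16 (mod 109)
81^18 ≡ 45 (mod 109)
81^27 ≡ 1 (mod 109) ✓
So ord_109(81) = 27.

27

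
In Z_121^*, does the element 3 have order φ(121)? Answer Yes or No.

No

φ(121) = φ(11^2) = 11·(11−1) = 110 = 2 · 5 · 11.
It suffices to check that the order of 3 is not a proper divisor of 110: compute 3^(110/q) for q ∈ {2, 5, 11}.
3^55 ≡ 1 (mod 121)  [q = 2: ≡ 1 ✗]
3^22 ≡ 9 (mod 121)  [q = 5: ≢ 1 ✓]
3^10 ≡ 1 (mod 121)  [q = 11: ≡ 1 ✗]
3^55 ≡ 1 shows ord(3) | 55, strictly less than φ(121); not a primitive root.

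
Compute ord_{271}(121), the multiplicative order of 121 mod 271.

135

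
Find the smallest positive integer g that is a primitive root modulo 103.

φ(103) = 103 − 1 = 102 = 2 · 3 · 17.
Test candidates g = 2, 3, … against the prime factors q ∈ {2, 3, 17} of φ(103): g is a generator iff g^(102/q) ≢ 1 for every such q.
g = 2: 2^51 ≡ 1 — hits 1, so not a primitive root.
g = 3: 3^51 ≡ 102; 3^34 ≡ 1 — hits 1, so not a primitive root.
g = 4: 4^51 ≡ 1 — hits 1, so not a primitive root.
g = 5: 5^51 ≡ 102; 5^34 ≡ 56; 5^6 ≡ 72 — none is 1, so 5 is a primitive root.
So 5 is the smallest generator of (Z/103Z)^×.

5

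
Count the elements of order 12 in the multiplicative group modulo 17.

0

φ(17) = 17 − 1 = 16 = 2^4.
Since (Z/17Z)^× is cyclic of order 16, the number of elements of order d is φ(d) when d | 16 and 0 otherwise.
12 does not divide 16, so no element of (Z/17Z)^× has order 12.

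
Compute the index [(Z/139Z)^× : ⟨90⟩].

The order of 90 must divide φ(139) = 139 − 1 = 138 = 2 · 3 · 23.
Divisors of 138: 1, 2, 3, 6, 23, 46, 69, 138.
Check 90^d mod 139 for each divisor in increasing order:
90^1 ≡ 90 (mod 139)
90^2 ≡ 38 (mod 139)
90^3 ≡ 84 (mod 139)
90^6 ≡ 106 (mod 139)
90^23 ≡ 97 (mod 139)
90^46 ≡ 96 (mod 139)
90^69 ≡ 138 (mod 139)
90^138 ≡ 1 (mod 139) ✓
The order of 90 is 138, so the subgroup it generates has 138 elements.
Index = |(Z/139Z)^×| / |⟨90⟩| = 138 / 138 = 1.

1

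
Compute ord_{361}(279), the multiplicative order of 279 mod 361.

342

The order of 279 must divide φ(361) = φ(19^2) = 19·(19−1) = 342 = 2 · 3^2 · 19.
Divisors of 342: 1, 2, 3, 6, 9, 18, 19, 38, 57, 114, 171, 342.
Test each divisor d:
279^1 ≡ 279
279^2 ≡ 226
279^3 ≡ 240
279^6 ≡ 201
279^9 ≡ 227
279^18 ≡ 267
279^19 ≡ 127
279^38 ≡ 245
279^57 ≡ 69
279^114 ≡ 68
279^171 ≡ 360
279^342 ≡ 1
Therefore the multiplicative order of 279 modulo 361 is 342.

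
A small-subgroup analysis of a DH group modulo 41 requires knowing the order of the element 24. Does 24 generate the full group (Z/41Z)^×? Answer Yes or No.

φ(41) = 41 − 1 = 40 = 2^3 · 5.
24 is a primitive root mod 41 iff 24^(φ(41)/q) ≢ 1 for every prime q | φ(41), i.e. q ∈ {2, 5}.
24^20 ≡ 40 (mod 41)  [q = 2: ≢ 1 ✓]
24^8 ≡ 16 (mod 41)  [q = 5: ≢ 1 ✓]
Every test exponent gives a nontrivial residue, hence 24 generates the full group.

Yes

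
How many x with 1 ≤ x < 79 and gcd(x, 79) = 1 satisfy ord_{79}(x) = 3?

φ(79) = 79 − 1 = 78 = 2 · 3 · 13.
Since (Z/79Z)^× is cyclic of order 78, the number of elements of order d is φ(d) when d | 78 and 0 otherwise.
3 | 78, and φ(3) = 3 − 1 = 2.

2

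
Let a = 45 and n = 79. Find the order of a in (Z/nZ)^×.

39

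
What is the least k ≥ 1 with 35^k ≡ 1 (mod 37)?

36

Since 35 ∈ (Z/37Z)^×, its order divides φ(37) = 37 − 1 = 36 = 2^2 · 3^2.
Divisors of 36: 1, 2, 3, 4, 6, 9, 12, 18, 36.
Test each divisor d:
35^1 ≡ 35
35^2 ≡ 4
35^3 ≡ 29
35^4 ≡ 16
35^6 ≡ 27
35^9 ≡ 6
35^12 ≡ 26
35^18 ≡ 36
35^36 ≡ 1
So ord_37(35) = 36.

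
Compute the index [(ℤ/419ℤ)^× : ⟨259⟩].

2

By Lagrange's theorem, ord_419(259) divides φ(419) = 419 − 1 = 418 = 2 · 11 · 19.
Divisors of 418: 1, 2, 11, 19, 22, 38, 209, 418.
Test each divisor d:
259^1 ≡ 259 (mod 419)
259^2 ≡ 41 (mod 419)
259^11 ≡ 248 (mod 419)
259^19 ≡ 334 (mod 419)
259^22 ≡ 330 (mod 419)
259^38 ≡ 102 (mod 419)
259^209 ≡ 1 (mod 419) ✓
The order of 259 is 209, so the subgroup it generates has 209 elements.
The index is φ(419) / ord(259) = 418 / 209 = 2.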